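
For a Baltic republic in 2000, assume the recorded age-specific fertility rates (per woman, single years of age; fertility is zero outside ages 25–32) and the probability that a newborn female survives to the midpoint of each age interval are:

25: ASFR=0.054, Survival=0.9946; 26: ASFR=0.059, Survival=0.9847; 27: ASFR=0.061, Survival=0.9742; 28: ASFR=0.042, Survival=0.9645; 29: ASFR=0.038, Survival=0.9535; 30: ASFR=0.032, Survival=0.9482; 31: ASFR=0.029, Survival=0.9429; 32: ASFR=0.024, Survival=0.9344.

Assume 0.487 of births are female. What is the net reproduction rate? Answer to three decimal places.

0.160

Proportion female at birth = 0.487.
Weighting each age-specific rate by interval width and survival:
  25: 1 × 0.054 × 0.9946 = 0.05371
  26: 1 × 0.059 × 0.9847 = 0.05810
  27: 1 × 0.061 × 0.9742 = 0.05943
  28: 1 × 0.042 × 0.9645 = 0.04051
  29: 1 × 0.038 × 0.9535 = 0.03623
  30: 1 × 0.032 × 0.9482 = 0.03034
  31: 1 × 0.029 × 0.9429 = 0.02734
  32: 1 × 0.024 × 0.9344 = 0.02243
Sum = 0.32809
NRR = 0.487 × 0.32809 = 0.15978
An NRR under 1 implies long-run decline under these rates.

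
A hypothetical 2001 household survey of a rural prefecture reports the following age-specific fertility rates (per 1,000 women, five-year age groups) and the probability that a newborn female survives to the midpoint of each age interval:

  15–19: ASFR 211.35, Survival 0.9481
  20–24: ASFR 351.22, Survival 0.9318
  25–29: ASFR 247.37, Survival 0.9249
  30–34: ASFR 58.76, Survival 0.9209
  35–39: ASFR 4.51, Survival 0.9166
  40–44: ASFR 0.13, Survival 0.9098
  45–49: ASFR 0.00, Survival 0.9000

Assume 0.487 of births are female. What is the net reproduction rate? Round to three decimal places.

Proportion female at birth = 0.487.
Survival-weighted fertility by age (5·fₓ·Sₓ):
  15–19: 5 × 211.35/1000 × 0.9481 = 1.00190
  20–24: 5 × 351.22/1000 × 0.9318 = 1.63633
  25–29: 5 × 247.37/1000 × 0.9249 = 1.14396
  30–34: 5 × 58.76/1000 × 0.9209 = 0.27056
  35–39: 5 × 4.51/1000 × 0.9166 = 0.02067
  40–44: 5 × 0.13/1000 × 0.9098 = 0.00059
  45–49: 5 × 0.00/1000 × 0.9000 = 0.00000
Sum = 4.07401
NRR = 0.487 × 4.07401 = 1.98404
With NRR above 1 the population is above replacement fertility.

1.984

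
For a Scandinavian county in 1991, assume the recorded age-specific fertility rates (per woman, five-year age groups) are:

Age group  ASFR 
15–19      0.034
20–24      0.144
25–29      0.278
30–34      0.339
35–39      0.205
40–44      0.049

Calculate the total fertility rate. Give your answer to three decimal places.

Sum of ASFRs = 0.034 + 0.144 + 0.278 + 0.339 + 0.205 + 0.049 = 1.049
TFR = 5 × 1.049 = 5.245

5.245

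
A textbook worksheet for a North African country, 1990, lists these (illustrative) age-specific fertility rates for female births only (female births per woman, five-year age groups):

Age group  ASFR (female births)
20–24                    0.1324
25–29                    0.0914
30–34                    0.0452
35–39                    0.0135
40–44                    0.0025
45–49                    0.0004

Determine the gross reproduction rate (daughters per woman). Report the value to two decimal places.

1.43

Sum of female ASFRs = 0.1324 + 0.0914 + 0.0452 + 0.0135 + 0.0025 + 0.0004 = 0.2854
GRR = 5 × 0.2854 = 1.427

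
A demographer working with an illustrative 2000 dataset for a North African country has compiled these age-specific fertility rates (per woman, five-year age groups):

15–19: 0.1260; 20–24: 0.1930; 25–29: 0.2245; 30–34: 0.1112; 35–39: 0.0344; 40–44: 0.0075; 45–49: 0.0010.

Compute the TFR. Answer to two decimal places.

Sum of ASFRs = 0.1260 + 0.1930 + 0.2245 + 0.1112 + 0.0344 + 0.0075 + 0.0010 = 0.6976
TFR = 5 × 0.6976 = 3.488

3.49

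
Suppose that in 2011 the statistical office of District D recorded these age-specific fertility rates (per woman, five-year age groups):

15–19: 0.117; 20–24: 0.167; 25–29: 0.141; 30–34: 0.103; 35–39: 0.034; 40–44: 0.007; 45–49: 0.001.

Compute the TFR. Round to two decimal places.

2.85

Sum of ASFRs = 0.117 + 0.167 + 0.141 + 0.103 + 0.034 + 0.007 + 0.001 = 0.570
TFR = 5 × 0.570 = 2.85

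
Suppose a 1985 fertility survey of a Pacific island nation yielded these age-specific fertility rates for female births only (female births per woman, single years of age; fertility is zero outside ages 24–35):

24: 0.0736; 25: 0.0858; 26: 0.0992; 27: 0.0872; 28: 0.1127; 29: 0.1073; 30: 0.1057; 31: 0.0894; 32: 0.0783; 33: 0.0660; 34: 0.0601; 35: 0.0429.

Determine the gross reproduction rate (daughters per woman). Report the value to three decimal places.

1.008

Sum of female ASFRs = 0.0736 + 0.0858 + 0.0992 + 0.0872 + 0.1127 + 0.1073 + 0.1057 + 0.0894 + 0.0783 + 0.0660 + 0.0601 + 0.0429 = 1.0082
GRR = 1.0082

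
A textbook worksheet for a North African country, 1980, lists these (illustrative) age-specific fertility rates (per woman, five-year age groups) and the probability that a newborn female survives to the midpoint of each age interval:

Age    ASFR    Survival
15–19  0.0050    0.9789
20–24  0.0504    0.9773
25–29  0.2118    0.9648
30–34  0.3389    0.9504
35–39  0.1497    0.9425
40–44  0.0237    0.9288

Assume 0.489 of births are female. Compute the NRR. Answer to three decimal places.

Proportion female at birth = 0.489.
Per-age-group product (5 × ASFR × survival probability):
  15–19: 5 × 0.0050 × 0.9789 = 0.02447
  20–24: 5 × 0.0504 × 0.9773 = 0.24628
  25–29: 5 × 0.2118 × 0.9648 = 1.02172
  30–34: 5 × 0.3389 × 0.9504 = 1.61045
  35–39: 5 × 0.1497 × 0.9425 = 0.70546
  40–44: 5 × 0.0237 × 0.9288 = 0.11006
Sum = 3.71844
NRR = 0.489 × 3.71844 = 1.81832

1.818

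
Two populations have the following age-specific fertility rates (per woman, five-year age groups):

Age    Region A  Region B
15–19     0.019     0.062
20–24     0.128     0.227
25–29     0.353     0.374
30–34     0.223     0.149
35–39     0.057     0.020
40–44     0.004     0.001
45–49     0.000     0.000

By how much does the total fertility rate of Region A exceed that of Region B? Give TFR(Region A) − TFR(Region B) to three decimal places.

-0.245

Region A:
  Sum of ASFRs = 0.019 + 0.128 + 0.353 + 0.223 + 0.057 + 0.004 + 0.000 = 0.784
  TFR = 5 × 0.784 = 3.92
Region B:
  Sum of ASFRs = 0.062 + 0.227 + 0.374 + 0.149 + 0.020 + 0.001 + 0.000 = 0.833
  TFR = 5 × 0.833 = 4.165
Difference = 3.92 − 4.165 = -0.245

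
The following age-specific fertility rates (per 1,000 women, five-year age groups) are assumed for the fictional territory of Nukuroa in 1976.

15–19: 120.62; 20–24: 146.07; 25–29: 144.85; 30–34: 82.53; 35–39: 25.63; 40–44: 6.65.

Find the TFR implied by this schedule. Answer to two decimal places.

Sum of ASFRs = 120.62 + 146.07 + 144.85 + 82.53 + 25.63 + 6.65 = 526.35
TFR = 5 × 526.35 / 1000 = 2.63175

2.63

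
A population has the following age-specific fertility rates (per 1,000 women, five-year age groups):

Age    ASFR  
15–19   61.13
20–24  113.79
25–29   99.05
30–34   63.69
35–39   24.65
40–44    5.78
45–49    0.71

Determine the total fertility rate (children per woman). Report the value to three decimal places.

1.844

Sum of ASFRs = 61.13 + 113.79 + 99.05 + 63.69 + 24.65 + 5.78 + 0.71 = 368.80
TFR = 5 × 368.80 / 1000 = 1.844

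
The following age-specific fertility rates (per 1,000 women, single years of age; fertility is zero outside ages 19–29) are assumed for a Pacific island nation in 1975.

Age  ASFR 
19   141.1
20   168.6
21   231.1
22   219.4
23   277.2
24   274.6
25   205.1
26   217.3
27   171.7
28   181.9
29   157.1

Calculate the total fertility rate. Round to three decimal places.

2.245

Sum of ASFRs = 141.1 + 168.6 + 231.1 + 219.4 + 277.2 + 274.6 + 205.1 + 217.3 + 171.7 + 181.9 + 157.1 = 2245.1
TFR = 2245.1 / 1000 = 2.2451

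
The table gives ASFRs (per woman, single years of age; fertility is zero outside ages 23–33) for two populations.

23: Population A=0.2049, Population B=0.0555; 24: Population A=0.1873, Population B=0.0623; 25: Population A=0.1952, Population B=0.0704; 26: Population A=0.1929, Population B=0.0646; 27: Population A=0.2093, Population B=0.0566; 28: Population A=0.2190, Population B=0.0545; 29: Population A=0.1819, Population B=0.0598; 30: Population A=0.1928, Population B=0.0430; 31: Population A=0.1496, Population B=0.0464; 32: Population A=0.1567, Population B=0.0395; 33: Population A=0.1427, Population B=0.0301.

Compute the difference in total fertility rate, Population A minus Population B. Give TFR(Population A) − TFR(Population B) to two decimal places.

Population A:
  Sum of ASFRs = 0.2049 + 0.1873 + 0.1952 + 0.1929 + 0.2093 + 0.2190 + 0.1819 + 0.1928 + 0.1496 + 0.1567 + 0.1427 = 2.0323
  TFR = 2.0323
Population B:
  Sum of ASFRs = 0.0555 + 0.0623 + 0.0704 + 0.0646 + 0.0566 + 0.0545 + 0.0598 + 0.0430 + 0.0464 + 0.0395 + 0.0301 = 0.5827
  TFR = 0.5827
Difference = 2.0323 − 0.5827 = 1.4496

1.45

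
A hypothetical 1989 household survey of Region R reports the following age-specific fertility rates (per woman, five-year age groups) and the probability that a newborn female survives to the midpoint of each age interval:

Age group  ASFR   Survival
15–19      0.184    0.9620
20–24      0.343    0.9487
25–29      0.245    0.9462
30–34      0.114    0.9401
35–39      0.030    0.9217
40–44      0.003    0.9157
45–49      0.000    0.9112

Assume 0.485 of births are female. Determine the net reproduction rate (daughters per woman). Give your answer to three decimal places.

2.114

Proportion female at birth = 0.485.
Each age group contributes 5 × ASFR × survival:
  15–19: 5 × 0.184 × 0.9620 = 0.88504
  20–24: 5 × 0.343 × 0.9487 = 1.62702
  25–29: 5 × 0.245 × 0.9462 = 1.15910
  30–34: 5 × 0.114 × 0.9401 = 0.53586
  35–39: 5 × 0.030 × 0.9217 = 0.13826
  40–44: 5 × 0.003 × 0.9157 = 0.01374
  45–49: 5 × 0.000 × 0.9112 = 0.00000
Sum = 4.35902
NRR = 0.485 × 4.35902 = 2.11412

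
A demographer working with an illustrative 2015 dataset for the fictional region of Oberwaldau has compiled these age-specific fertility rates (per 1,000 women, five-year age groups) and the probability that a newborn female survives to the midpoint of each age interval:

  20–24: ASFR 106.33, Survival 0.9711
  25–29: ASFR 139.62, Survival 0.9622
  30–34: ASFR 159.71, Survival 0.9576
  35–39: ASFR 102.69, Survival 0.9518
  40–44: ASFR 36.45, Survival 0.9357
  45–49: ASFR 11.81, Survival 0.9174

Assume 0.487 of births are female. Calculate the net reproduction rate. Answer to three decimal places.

1.298

Proportion female at birth = 0.487.
Survival-weighted fertility by age (5·fₓ·Sₓ):
  20–24: 5 × 106.33/1000 × 0.9711 = 0.51629
  25–29: 5 × 139.62/1000 × 0.9622 = 0.67171
  30–34: 5 × 159.71/1000 × 0.9576 = 0.76469
  35–39: 5 × 102.69/1000 × 0.9518 = 0.48870
  40–44: 5 × 36.45/1000 × 0.9357 = 0.17053
  45–49: 5 × 11.81/1000 × 0.9174 = 0.05417
Sum = 2.66609
NRR = 0.487 × 2.66609 = 1.29839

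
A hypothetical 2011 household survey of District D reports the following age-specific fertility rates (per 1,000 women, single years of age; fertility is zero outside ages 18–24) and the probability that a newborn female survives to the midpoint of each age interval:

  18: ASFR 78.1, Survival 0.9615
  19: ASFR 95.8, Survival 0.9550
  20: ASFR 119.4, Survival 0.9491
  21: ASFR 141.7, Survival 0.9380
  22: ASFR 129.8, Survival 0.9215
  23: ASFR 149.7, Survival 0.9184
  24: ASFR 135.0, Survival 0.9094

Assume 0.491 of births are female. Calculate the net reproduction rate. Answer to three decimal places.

0.389

Proportion female at birth = 0.491.
Each age group contributes 1 × ASFR × survival:
  18: 1 × 78.1/1000 × 0.9615 = 0.07509
  19: 1 × 95.8/1000 × 0.9550 = 0.09149
  20: 1 × 119.4/1000 × 0.9491 = 0.11332
  21: 1 × 141.7/1000 × 0.9380 = 0.13291
  22: 1 × 129.8/1000 × 0.9215 = 0.11961
  23: 1 × 149.7/1000 × 0.9184 = 0.13748
  24: 1 × 135.0/1000 × 0.9094 = 0.12277
Sum = 0.79267
NRR = 0.491 × 0.79267 = 0.38920
With NRR below 1 the population is below replacement fertility.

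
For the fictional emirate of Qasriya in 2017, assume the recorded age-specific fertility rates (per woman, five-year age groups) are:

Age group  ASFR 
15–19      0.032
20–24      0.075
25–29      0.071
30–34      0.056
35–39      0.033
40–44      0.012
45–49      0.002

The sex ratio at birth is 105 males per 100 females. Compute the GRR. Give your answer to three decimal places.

Proportion female at birth = 100 / (100 + 105) = 0.48780.
Sum of ASFRs = 0.032 + 0.075 + 0.071 + 0.056 + 0.033 + 0.012 + 0.002 = 0.281
TFR = 5 × 0.281 = 1.405
GRR = 0.48780 × 1.405 = 0.68536

0.685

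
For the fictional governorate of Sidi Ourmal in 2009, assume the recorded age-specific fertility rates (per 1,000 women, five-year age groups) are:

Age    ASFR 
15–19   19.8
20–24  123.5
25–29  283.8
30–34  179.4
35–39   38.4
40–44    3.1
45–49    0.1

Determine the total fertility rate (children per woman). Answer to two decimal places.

3.24

Sum of ASFRs = 19.8 + 123.5 + 283.8 + 179.4 + 38.4 + 3.1 + 0.1 = 648.1
TFR = 5 × 648.1 / 1000 = 3.2405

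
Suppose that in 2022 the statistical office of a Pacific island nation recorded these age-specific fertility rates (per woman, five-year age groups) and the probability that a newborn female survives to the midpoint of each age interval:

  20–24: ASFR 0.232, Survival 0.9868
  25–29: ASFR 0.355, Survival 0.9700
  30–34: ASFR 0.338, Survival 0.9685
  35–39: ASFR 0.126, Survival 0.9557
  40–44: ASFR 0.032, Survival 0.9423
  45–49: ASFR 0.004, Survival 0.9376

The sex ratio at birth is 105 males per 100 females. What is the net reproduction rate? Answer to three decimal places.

Proportion female at birth = 100 / (100 + 105) = 0.48780.
Per-age-group product (5 × ASFR × survival probability):
  20–24: 5 × 0.232 × 0.9868 = 1.14469
  25–29: 5 × 0.355 × 0.9700 = 1.72175
  30–34: 5 × 0.338 × 0.9685 = 1.63677
  35–39: 5 × 0.126 × 0.9557 = 0.60209
  40–44: 5 × 0.032 × 0.9423 = 0.15077
  45–49: 5 × 0.004 × 0.9376 = 0.01875
Sum = 5.27482
NRR = 0.48780 × 5.27482 = 2.57306

2.573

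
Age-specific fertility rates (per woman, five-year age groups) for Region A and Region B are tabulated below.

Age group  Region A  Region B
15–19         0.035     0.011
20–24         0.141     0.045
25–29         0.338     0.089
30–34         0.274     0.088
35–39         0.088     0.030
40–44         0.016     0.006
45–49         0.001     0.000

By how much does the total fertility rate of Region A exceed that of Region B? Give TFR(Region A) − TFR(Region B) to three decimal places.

Region A:
  Sum of ASFRs = 0.035 + 0.141 + 0.338 + 0.274 + 0.088 + 0.016 + 0.001 = 0.893
  TFR = 5 × 0.893 = 4.465
Region B:
  Sum of ASFRs = 0.011 + 0.045 + 0.089 + 0.088 + 0.030 + 0.006 + 0.000 = 0.269
  TFR = 5 × 0.269 = 1.345
Difference = 4.465 − 1.345 = 3.12

3.120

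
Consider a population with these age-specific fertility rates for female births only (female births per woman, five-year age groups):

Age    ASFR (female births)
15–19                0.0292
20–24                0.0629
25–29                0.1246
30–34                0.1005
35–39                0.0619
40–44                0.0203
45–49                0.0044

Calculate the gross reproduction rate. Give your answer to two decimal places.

2.02

Sum of female ASFRs = 0.0292 + 0.0629 + 0.1246 + 0.1005 + 0.0619 + 0.0203 + 0.0044 = 0.4038
GRR = 5 × 0.4038 = 2.019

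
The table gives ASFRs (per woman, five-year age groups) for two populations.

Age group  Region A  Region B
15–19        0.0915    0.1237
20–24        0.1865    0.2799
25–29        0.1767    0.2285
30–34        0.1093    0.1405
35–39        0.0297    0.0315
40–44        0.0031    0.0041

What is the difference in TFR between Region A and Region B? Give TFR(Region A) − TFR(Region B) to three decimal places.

Region A:
  Sum of ASFRs = 0.0915 + 0.1865 + 0.1767 + 0.1093 + 0.0297 + 0.0031 = 0.5968
  TFR = 5 × 0.5968 = 2.984
Region B:
  Sum of ASFRs = 0.1237 + 0.2799 + 0.2285 + 0.1405 + 0.0315 + 0.0041 = 0.8082
  TFR = 5 × 0.8082 = 4.041
Difference = 2.984 − 4.041 = -1.057

-1.057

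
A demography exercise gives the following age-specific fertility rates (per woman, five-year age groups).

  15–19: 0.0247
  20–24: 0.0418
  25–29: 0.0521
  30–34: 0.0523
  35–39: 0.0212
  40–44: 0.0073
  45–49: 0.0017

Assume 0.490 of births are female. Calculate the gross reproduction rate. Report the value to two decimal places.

0.49

Proportion female at birth = 0.490.
Sum of ASFRs = 0.0247 + 0.0418 + 0.0521 + 0.0523 + 0.0212 + 0.0073 + 0.0017 = 0.2011
TFR = 5 × 0.2011 = 1.0055
GRR = 0.490 × 1.0055 = 0.49270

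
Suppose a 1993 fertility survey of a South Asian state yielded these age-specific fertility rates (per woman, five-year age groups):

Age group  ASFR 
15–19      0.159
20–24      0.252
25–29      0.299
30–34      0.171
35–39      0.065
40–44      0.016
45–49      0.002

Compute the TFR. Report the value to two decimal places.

4.82

Sum of ASFRs = 0.159 + 0.252 + 0.299 + 0.171 + 0.065 + 0.016 + 0.002 = 0.964
TFR = 5 × 0.964 = 4.82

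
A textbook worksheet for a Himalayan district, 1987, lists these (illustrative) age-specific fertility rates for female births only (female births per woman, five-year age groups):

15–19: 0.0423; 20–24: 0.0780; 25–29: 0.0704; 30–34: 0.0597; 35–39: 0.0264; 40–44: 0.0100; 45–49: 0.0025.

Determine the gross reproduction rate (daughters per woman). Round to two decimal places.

Sum of female ASFRs = 0.0423 + 0.0780 + 0.0704 + 0.0597 + 0.0264 + 0.0100 + 0.0025 = 0.2893
GRR = 5 × 0.2893 = 1.4465

1.45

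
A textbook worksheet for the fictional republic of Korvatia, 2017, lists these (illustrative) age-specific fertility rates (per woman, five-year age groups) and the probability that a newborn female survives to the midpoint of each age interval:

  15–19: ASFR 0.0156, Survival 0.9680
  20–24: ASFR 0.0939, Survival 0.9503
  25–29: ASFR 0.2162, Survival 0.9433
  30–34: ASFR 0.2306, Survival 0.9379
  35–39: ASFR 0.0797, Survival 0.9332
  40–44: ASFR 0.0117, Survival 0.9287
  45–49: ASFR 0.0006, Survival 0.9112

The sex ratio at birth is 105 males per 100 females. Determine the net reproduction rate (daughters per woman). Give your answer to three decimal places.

1.489

Proportion female at birth = 100 / (100 + 105) = 0.48780.
Each age group contributes 5 × ASFR × survival:
  15–19: 5 × 0.0156 × 0.9680 = 0.07550
  20–24: 5 × 0.0939 × 0.9503 = 0.44617
  25–29: 5 × 0.2162 × 0.9433 = 1.01971
  30–34: 5 × 0.2306 × 0.9379 = 1.08140
  35–39: 5 × 0.0797 × 0.9332 = 0.37188
  40–44: 5 × 0.0117 × 0.9287 = 0.05433
  45–49: 5 × 0.0006 × 0.9112 = 0.00273
Sum = 3.05172
NRR = 0.48780 × 3.05172 = 1.48863
NRR > 1, so each generation more than replaces itself.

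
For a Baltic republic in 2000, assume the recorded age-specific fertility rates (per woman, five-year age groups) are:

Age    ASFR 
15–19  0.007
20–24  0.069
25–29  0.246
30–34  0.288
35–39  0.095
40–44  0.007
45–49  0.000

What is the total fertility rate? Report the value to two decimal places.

3.56

Sum of ASFRs = 0.007 + 0.069 + 0.246 + 0.288 + 0.095 + 0.007 + 0.000 = 0.712
TFR = 5 × 0.712 = 3.56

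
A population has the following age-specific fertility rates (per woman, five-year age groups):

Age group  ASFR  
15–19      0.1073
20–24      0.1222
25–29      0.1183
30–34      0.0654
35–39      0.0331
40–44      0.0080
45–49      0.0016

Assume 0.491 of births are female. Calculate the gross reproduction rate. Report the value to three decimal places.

Proportion female at birth = 0.491.
Sum of ASFRs = 0.1073 + 0.1222 + 0.1183 + 0.0654 + 0.0331 + 0.0080 + 0.0016 = 0.4559
TFR = 5 × 0.4559 = 2.2795
GRR = 0.491 × 2.2795 = 1.11923

1.119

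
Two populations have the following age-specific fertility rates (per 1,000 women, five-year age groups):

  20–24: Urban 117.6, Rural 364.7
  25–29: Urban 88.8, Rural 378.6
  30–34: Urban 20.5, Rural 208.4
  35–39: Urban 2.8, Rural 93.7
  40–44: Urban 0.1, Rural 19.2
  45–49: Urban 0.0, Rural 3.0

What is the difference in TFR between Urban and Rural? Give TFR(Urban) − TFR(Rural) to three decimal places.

Urban:
  Sum of ASFRs = 117.6 + 88.8 + 20.5 + 2.8 + 0.1 + 0.0 = 229.8
  TFR = 5 × 229.8 / 1000 = 1.149
Rural:
  Sum of ASFRs = 364.7 + 378.6 + 208.4 + 93.7 + 19.2 + 3.0 = 1067.6
  TFR = 5 × 1067.6 / 1000 = 5.338
Difference = 1.149 − 5.338 = -4.189

-4.189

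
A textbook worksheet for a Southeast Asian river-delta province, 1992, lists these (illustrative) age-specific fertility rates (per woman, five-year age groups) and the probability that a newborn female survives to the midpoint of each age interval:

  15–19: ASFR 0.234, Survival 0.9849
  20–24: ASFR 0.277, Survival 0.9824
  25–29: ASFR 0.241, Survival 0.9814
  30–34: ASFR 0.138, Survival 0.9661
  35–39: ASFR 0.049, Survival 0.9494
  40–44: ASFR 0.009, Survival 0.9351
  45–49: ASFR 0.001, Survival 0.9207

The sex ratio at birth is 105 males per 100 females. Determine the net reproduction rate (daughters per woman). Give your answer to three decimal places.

2.264

Proportion female at birth = 100 / (100 + 105) = 0.48780.
Per-age-group product (5 × ASFR × survival probability):
  15–19: 5 × 0.234 × 0.9849 = 1.15233
  20–24: 5 × 0.277 × 0.9824 = 1.36062
  25–29: 5 × 0.241 × 0.9814 = 1.18259
  30–34: 5 × 0.138 × 0.9661 = 0.66661
  35–39: 5 × 0.049 × 0.9494 = 0.23260
  40–44: 5 × 0.009 × 0.9351 = 0.04208
  45–49: 5 × 0.001 × 0.9207 = 0.00460
Sum = 4.64143
NRR = 0.48780 × 4.64143 = 2.26409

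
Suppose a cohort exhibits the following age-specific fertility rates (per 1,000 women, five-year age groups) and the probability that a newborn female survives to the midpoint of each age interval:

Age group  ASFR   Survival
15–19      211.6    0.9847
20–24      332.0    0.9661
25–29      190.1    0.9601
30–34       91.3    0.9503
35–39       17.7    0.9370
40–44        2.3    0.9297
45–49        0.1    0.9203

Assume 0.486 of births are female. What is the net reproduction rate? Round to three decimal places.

Proportion female at birth = 0.486.
Weighting each age-specific rate by interval width and survival:
  15–19: 5 × 211.6/1000 × 0.9847 = 1.04181
  20–24: 5 × 332.0/1000 × 0.9661 = 1.60373
  25–29: 5 × 190.1/1000 × 0.9601 = 0.91258
  30–34: 5 × 91.3/1000 × 0.9503 = 0.43381
  35–39: 5 × 17.7/1000 × 0.9370 = 0.08292
  40–44: 5 × 2.3/1000 × 0.9297 = 0.01069
  45–49: 5 × 0.1/1000 × 0.9203 = 0.00046
Sum = 4.08600
NRR = 0.486 × 4.08600 = 1.98580
NRR > 1, so each generation more than replaces itself.

1.986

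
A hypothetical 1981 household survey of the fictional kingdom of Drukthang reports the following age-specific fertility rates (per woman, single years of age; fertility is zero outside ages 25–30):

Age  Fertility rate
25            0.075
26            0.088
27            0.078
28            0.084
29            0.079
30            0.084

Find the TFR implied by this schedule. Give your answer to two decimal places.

Sum of ASFRs = 0.075 + 0.088 + 0.078 + 0.084 + 0.079 + 0.084 = 0.488
TFR = 0.488

0.49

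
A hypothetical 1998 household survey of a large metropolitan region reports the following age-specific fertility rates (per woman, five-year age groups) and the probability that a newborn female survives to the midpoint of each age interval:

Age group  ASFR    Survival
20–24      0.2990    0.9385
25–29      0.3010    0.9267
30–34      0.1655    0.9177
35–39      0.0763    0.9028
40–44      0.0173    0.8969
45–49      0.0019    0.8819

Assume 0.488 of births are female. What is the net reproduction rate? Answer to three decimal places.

Proportion female at birth = 0.488.
Each age group contributes 5 × ASFR × survival:
  20–24: 5 × 0.2990 × 0.9385 = 1.40306
  25–29: 5 × 0.3010 × 0.9267 = 1.39468
  30–34: 5 × 0.1655 × 0.9177 = 0.75940
  35–39: 5 × 0.0763 × 0.9028 = 0.34442
  40–44: 5 × 0.0173 × 0.8969 = 0.07758
  45–49: 5 × 0.0019 × 0.8819 = 0.00838
Sum = 3.98752
NRR = 0.488 × 3.98752 = 1.94591
An NRR exceeding 1 indicates intrinsic growth under these rates.

1.946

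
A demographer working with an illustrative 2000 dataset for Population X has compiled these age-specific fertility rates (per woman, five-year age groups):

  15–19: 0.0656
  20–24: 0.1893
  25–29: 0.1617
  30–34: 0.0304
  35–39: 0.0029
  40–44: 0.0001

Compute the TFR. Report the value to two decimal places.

Sum of ASFRs = 0.0656 + 0.1893 + 0.1617 + 0.0304 + 0.0029 + 0.0001 = 0.4500
TFR = 5 × 0.4500 = 2.25

2.25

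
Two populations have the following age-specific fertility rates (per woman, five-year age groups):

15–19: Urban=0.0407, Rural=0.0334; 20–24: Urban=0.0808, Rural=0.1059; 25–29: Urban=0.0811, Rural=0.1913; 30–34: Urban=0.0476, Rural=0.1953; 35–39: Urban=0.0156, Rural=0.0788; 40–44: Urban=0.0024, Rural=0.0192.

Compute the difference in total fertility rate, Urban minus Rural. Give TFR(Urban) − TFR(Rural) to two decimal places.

-1.78

Urban:
  Sum of ASFRs = 0.0407 + 0.0808 + 0.0811 + 0.0476 + 0.0156 + 0.0024 = 0.2682
  TFR = 5 × 0.2682 = 1.341
Rural:
  Sum of ASFRs = 0.0334 + 0.1059 + 0.1913 + 0.1953 + 0.0788 + 0.0192 = 0.6239
  TFR = 5 × 0.6239 = 3.1195
Difference = 1.341 − 3.1195 = -1.7785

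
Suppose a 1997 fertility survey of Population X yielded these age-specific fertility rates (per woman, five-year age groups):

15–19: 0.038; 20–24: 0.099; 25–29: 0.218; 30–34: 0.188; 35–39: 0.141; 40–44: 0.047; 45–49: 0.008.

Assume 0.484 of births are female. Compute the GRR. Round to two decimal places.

1.79

Proportion female at birth = 0.484.
Sum of ASFRs = 0.038 + 0.099 + 0.218 + 0.188 + 0.141 + 0.047 + 0.008 = 0.739
TFR = 5 × 0.739 = 3.695
GRR = 0.484 × 3.695 = 1.78838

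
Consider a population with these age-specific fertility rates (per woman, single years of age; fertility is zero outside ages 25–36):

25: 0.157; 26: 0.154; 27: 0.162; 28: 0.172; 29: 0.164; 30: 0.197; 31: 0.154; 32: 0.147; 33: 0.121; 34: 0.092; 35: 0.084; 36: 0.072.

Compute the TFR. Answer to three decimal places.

1.676

Sum of ASFRs = 0.157 + 0.154 + 0.162 + 0.172 + 0.164 + 0.197 + 0.154 + 0.147 + 0.121 + 0.092 + 0.084 + 0.072 = 1.676
TFR = 1.676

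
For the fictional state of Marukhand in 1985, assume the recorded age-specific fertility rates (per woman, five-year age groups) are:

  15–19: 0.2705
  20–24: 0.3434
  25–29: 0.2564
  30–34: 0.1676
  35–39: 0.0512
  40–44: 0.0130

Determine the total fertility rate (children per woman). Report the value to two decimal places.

Sum of ASFRs = 0.2705 + 0.3434 + 0.2564 + 0.1676 + 0.0512 + 0.0130 = 1.1021
TFR = 5 × 1.1021 = 5.5105

5.51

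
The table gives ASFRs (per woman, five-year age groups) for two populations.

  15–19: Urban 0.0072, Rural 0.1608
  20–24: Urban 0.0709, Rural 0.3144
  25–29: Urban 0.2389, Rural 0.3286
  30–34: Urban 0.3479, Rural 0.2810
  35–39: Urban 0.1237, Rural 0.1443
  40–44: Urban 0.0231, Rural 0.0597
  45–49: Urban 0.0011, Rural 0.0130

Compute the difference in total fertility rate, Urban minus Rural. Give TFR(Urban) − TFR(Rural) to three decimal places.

-2.445

Urban:
  Sum of ASFRs = 0.0072 + 0.0709 + 0.2389 + 0.3479 + 0.1237 + 0.0231 + 0.0011 = 0.8128
  TFR = 5 × 0.8128 = 4.064
Rural:
  Sum of ASFRs = 0.1608 + 0.3144 + 0.3286 + 0.2810 + 0.1443 + 0.0597 + 0.0130 = 1.3018
  TFR = 5 × 1.3018 = 6.509
Difference = 4.064 − 6.509 = -2.445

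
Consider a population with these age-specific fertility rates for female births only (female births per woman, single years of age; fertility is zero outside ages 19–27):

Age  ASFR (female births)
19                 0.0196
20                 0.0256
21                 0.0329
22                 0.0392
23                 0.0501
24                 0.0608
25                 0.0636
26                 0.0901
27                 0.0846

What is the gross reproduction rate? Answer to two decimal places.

Sum of female ASFRs = 0.0196 + 0.0256 + 0.0329 + 0.0392 + 0.0501 + 0.0608 + 0.0636 + 0.0901 + 0.0846 = 0.4665
GRR = 0.4665

0.47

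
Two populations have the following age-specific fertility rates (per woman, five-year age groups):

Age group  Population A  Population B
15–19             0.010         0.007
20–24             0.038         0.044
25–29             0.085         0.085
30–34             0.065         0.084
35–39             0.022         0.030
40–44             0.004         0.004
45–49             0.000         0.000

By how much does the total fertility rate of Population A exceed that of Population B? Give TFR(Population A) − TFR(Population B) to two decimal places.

Population A:
  Sum of ASFRs = 0.010 + 0.038 + 0.085 + 0.065 + 0.022 + 0.004 + 0.000 = 0.224
  TFR = 5 × 0.224 = 1.12
Population B:
  Sum of ASFRs = 0.007 + 0.044 + 0.085 + 0.084 + 0.030 + 0.004 + 0.000 = 0.254
  TFR = 5 × 0.254 = 1.27
Difference = 1.12 − 1.27 = -0.15

-0.15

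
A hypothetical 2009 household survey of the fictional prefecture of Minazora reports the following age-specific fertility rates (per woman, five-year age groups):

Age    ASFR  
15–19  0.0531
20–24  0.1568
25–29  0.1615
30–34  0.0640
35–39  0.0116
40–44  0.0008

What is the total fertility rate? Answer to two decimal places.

Sum of ASFRs = 0.0531 + 0.1568 + 0.1615 + 0.0640 + 0.0116 + 0.0008 = 0.4478
TFR = 5 × 0.4478 = 2.239

2.24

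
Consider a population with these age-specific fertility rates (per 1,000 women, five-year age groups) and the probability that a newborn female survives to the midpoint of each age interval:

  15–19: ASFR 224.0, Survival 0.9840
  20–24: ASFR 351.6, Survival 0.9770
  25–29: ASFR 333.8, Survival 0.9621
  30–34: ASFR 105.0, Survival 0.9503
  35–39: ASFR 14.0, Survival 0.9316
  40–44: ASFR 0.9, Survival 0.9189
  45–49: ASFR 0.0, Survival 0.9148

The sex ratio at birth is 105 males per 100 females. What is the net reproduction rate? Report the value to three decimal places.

2.436

Proportion female at birth = 100 / (100 + 105) = 0.48780.
Survival-weighted fertility by age (5·fₓ·Sₓ):
  15–19: 5 × 224.0/1000 × 0.9840 = 1.10208
  20–24: 5 × 351.6/1000 × 0.9770 = 1.71757
  25–29: 5 × 333.8/1000 × 0.9621 = 1.60574
  30–34: 5 × 105.0/1000 × 0.9503 = 0.49891
  35–39: 5 × 14.0/1000 × 0.9316 = 0.06521
  40–44: 5 × 0.9/1000 × 0.9189 = 0.00414
  45–49: 5 × 0.0/1000 × 0.9148 = 0.00000
Sum = 4.99365
NRR = 0.48780 × 4.99365 = 2.43590
NRR > 1, so each generation more than replaces itself.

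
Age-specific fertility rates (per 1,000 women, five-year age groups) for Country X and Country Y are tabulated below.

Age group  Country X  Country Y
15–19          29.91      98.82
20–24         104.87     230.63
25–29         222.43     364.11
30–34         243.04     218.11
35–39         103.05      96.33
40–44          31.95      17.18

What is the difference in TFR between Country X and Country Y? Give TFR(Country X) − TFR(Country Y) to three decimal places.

Country X:
  Sum of ASFRs = 29.91 + 104.87 + 222.43 + 243.04 + 103.05 + 31.95 = 735.25
  TFR = 5 × 735.25 / 1000 = 3.67625
Country Y:
  Sum of ASFRs = 98.82 + 230.63 + 364.11 + 218.11 + 96.33 + 17.18 = 1025.18
  TFR = 5 × 1025.18 / 1000 = 5.1259
Difference = 3.67625 − 5.1259 = -1.44965

-1.450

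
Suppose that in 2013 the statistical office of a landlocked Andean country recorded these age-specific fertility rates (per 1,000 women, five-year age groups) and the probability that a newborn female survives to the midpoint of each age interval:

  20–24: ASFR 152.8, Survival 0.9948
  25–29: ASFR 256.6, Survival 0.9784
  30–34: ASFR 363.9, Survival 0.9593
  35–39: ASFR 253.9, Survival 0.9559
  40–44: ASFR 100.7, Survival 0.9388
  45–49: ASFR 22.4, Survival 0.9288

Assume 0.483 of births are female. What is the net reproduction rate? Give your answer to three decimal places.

2.681

Proportion female at birth = 0.483.
Each age group contributes 5 × ASFR × survival:
  20–24: 5 × 152.8/1000 × 0.9948 = 0.76003
  25–29: 5 × 256.6/1000 × 0.9784 = 1.25529
  30–34: 5 × 363.9/1000 × 0.9593 = 1.74545
  35–39: 5 × 253.9/1000 × 0.9559 = 1.21352
  40–44: 5 × 100.7/1000 × 0.9388 = 0.47269
  45–49: 5 × 22.4/1000 × 0.9288 = 0.10403
Sum = 5.55101
NRR = 0.483 × 5.55101 = 2.68114
With NRR above 1 the population is above replacement fertility.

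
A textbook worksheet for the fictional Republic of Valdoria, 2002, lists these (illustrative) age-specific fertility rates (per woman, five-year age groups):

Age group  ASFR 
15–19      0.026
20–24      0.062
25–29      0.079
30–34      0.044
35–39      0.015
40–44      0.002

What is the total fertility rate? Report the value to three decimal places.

Sum of ASFRs = 0.026 + 0.062 + 0.079 + 0.044 + 0.015 + 0.002 = 0.228
TFR = 5 × 0.228 = 1.14

1.140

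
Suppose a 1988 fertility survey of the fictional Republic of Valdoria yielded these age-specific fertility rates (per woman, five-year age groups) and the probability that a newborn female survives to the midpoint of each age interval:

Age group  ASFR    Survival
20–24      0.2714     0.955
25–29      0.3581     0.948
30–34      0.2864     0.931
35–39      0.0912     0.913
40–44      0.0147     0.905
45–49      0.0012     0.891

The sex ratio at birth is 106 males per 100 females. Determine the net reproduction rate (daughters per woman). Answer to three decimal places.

2.337

Proportion female at birth = 100 / (100 + 106) = 0.48544.
Survival-weighted fertility by age (5·fₓ·Sₓ):
  20–24: 5 × 0.2714 × 0.955 = 1.29594
  25–29: 5 × 0.3581 × 0.948 = 1.69739
  30–34: 5 × 0.2864 × 0.931 = 1.33319
  35–39: 5 × 0.0912 × 0.913 = 0.41633
  40–44: 5 × 0.0147 × 0.905 = 0.06652
  45–49: 5 × 0.0012 × 0.891 = 0.00535
Sum = 4.81472
NRR = 0.48544 × 4.81472 = 2.33726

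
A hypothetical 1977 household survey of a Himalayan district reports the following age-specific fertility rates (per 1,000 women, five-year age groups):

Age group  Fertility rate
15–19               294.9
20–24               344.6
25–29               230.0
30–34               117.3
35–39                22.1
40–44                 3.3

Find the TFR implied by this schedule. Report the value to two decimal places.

Sum of ASFRs = 294.9 + 344.6 + 230.0 + 117.3 + 22.1 + 3.3 = 1012.2
TFR = 5 × 1012.2 / 1000 = 5.061

5.06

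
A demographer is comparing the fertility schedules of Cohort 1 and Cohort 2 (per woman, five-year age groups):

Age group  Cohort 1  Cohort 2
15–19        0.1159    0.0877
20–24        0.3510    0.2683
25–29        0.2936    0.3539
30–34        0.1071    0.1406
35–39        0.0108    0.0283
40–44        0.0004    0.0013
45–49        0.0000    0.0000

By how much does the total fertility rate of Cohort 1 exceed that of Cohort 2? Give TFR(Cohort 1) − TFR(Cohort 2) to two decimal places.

Cohort 1:
  Sum of ASFRs = 0.1159 + 0.3510 + 0.2936 + 0.1071 + 0.0108 + 0.0004 + 0.0000 = 0.8788
  TFR = 5 × 0.8788 = 4.394
Cohort 2:
  Sum of ASFRs = 0.0877 + 0.2683 + 0.3539 + 0.1406 + 0.0283 + 0.0013 + 0.0000 = 0.8801
  TFR = 5 × 0.8801 = 4.4005
Difference = 4.394 − 4.4005 = -0.0065

-0.01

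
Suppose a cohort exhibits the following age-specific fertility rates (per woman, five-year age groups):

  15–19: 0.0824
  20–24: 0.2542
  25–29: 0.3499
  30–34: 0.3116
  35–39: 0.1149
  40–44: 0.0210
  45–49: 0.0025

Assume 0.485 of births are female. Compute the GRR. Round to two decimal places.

Proportion female at birth = 0.485.
Sum of ASFRs = 0.0824 + 0.2542 + 0.3499 + 0.3116 + 0.1149 + 0.0210 + 0.0025 = 1.1365
TFR = 5 × 1.1365 = 5.6825
GRR = 0.485 × 5.6825 = 2.75601

2.76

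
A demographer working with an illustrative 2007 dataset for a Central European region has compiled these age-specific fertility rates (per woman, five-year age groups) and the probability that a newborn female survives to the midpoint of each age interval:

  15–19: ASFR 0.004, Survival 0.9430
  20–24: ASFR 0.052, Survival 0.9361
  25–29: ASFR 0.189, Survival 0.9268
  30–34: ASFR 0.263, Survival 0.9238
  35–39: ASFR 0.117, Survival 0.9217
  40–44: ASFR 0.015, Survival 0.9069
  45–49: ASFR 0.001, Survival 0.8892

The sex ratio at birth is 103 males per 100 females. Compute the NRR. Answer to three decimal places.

Proportion female at birth = 100 / (100 + 103) = 0.49261.
Weighting each age-specific rate by interval width and survival:
  15–19: 5 × 0.004 × 0.9430 = 0.01886
  20–24: 5 × 0.052 × 0.9361 = 0.24339
  25–29: 5 × 0.189 × 0.9268 = 0.87583
  30–34: 5 × 0.263 × 0.9238 = 1.21480
  35–39: 5 × 0.117 × 0.9217 = 0.53919
  40–44: 5 × 0.015 × 0.9069 = 0.06802
  45–49: 5 × 0.001 × 0.8892 = 0.00445
Sum = 2.96454
NRR = 0.49261 × 2.96454 = 1.46036
With NRR above 1 the population is above replacement fertility.

1.460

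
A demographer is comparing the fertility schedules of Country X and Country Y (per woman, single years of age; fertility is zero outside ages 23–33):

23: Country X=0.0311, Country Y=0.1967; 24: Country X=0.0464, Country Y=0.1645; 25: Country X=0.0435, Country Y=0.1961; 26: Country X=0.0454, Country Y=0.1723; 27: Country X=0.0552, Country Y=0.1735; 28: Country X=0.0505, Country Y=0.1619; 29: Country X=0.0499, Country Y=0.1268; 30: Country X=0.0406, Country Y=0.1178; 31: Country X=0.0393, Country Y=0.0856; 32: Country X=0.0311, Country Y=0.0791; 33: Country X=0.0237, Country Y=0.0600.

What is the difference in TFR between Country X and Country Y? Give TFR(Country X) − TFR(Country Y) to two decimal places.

-1.08

Country X:
  Sum of ASFRs = 0.0311 + 0.0464 + 0.0435 + 0.0454 + 0.0552 + 0.0505 + 0.0499 + 0.0406 + 0.0393 + 0.0311 + 0.0237 = 0.4567
  TFR = 0.4567
Country Y:
  Sum of ASFRs = 0.1967 + 0.1645 + 0.1961 + 0.1723 + 0.1735 + 0.1619 + 0.1268 + 0.1178 + 0.0856 + 0.0791 + 0.0600 = 1.5343
  TFR = 1.5343
Difference = 0.4567 − 1.5343 = -1.0776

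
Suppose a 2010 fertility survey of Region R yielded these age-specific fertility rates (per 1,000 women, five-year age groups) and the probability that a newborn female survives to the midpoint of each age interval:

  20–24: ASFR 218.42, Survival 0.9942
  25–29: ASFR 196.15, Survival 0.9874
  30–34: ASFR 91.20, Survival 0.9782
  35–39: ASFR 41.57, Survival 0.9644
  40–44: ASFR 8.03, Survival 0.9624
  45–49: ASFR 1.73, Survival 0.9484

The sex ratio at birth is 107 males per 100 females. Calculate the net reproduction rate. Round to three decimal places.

1.327

Proportion female at birth = 100 / (100 + 107) = 0.48309.
Survival-weighted fertility by age (5·fₓ·Sₓ):
  20–24: 5 × 218.42/1000 × 0.9942 = 1.08577
  25–29: 5 × 196.15/1000 × 0.9874 = 0.96839
  30–34: 5 × 91.20/1000 × 0.9782 = 0.44606
  35–39: 5 × 41.57/1000 × 0.9644 = 0.20045
  40–44: 5 × 8.03/1000 × 0.9624 = 0.03864
  45–49: 5 × 1.73/1000 × 0.9484 = 0.00820
Sum = 2.74751
NRR = 0.48309 × 2.74751 = 1.32729
With NRR above 1 the population is above replacement fertility.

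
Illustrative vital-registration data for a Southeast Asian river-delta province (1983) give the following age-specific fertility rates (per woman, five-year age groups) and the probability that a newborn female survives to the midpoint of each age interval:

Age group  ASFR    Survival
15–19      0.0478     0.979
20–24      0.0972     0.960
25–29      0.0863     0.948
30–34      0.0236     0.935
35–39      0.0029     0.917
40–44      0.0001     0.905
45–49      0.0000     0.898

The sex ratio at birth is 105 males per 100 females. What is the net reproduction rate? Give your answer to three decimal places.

Proportion female at birth = 100 / (100 + 105) = 0.48780.
Per-age-group product (5 × ASFR × survival probability):
  15–19: 5 × 0.0478 × 0.979 = 0.23398
  20–24: 5 × 0.0972 × 0.960 = 0.46656
  25–29: 5 × 0.0863 × 0.948 = 0.40906
  30–34: 5 × 0.0236 × 0.935 = 0.11033
  35–39: 5 × 0.0029 × 0.917 = 0.01330
  40–44: 5 × 0.0001 × 0.905 = 0.00045
  45–49: 5 × 0.0000 × 0.898 = 0.00000
Sum = 1.23368
NRR = 0.48780 × 1.23368 = 0.60179

0.602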